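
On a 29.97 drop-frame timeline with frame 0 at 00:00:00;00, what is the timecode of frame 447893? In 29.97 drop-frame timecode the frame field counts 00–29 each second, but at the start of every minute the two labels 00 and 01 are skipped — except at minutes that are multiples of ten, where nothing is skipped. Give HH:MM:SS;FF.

04:09:04;23

Each 10-minute DF block holds 10 × 60 × 30 − 9 × 2 = 17982 frames. 447893 ÷ 17982 → 24 full blocks, remainder 16325.
Within the partial block the first minute is 1800 frames and each further minute 1798, so 9 further minute boundaries passed. Total skipped labels = 18 × 24 + 2 × 9 = 450.
Non-drop label index = 447893 + 450 = 448343; at 30 labels/s that is 04:09:04:23, i.e. DF 04:09:04;23.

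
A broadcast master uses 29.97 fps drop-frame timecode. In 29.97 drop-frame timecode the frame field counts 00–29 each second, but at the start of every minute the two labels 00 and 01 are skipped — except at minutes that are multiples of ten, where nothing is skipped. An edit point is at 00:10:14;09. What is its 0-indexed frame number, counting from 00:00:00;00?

As if non-drop at 30 labels/s: (0 × 3600 + 10 × 60 + 14) × 30 + 9 = 18429.
Minute boundaries passed: 10; those not divisible by 10: 10 − 1 = 9; dropped labels = 2 × 9 = 18.
Actual frame index = 18429 − 18 = 18411.

18411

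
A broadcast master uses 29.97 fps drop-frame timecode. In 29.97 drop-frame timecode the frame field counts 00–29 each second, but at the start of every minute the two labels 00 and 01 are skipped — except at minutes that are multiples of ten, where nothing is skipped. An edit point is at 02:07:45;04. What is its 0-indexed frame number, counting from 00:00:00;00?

As if non-drop at 30 labels/s: (2 × 3600 + 7 × 60 + 45) × 30 + 4 = 229954.
Minute boundaries passed: 127; those not divisible by 10: 127 − 12 = 115; dropped labels = 2 × 115 = 230.
Actual frame index = 229954 − 230 = 229724.

229724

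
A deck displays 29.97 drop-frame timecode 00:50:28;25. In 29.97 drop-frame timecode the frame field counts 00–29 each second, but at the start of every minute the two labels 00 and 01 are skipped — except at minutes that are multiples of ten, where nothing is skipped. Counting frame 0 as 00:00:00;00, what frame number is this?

As if non-drop at 30 labels/s: (0 × 3600 + 50 × 60 + 28) × 30 + 25 = 90865.
Minute boundaries passed: 50; those not divisible by 10: 50 − 5 = 45; dropped labels = 2 × 45 = 90.
Actual frame index = 90865 − 90 = 90775.

90775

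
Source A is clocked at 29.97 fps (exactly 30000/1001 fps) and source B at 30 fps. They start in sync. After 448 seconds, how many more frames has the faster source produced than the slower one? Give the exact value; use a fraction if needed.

A emits 30000/1001 × 448 = 1920000/143 frames; B emits 30 × 448 = 13440.
Difference = 1920/143 frames (≈ 13.4266); B is ahead of A.

1920/143 frames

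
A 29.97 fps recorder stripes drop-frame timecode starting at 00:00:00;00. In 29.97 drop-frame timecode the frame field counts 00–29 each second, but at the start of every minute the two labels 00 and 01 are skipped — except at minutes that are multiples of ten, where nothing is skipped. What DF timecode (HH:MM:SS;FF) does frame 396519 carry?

03:40:30;15

Ten DF minutes hold 17982 frames, so frame 396519 lies in block 22 (frames 395604–413585) with 915 frames into that block.
The block's first minute is 1800 frames and the rest 1798 each; 915 frames reaches minute 0, so 22 × 18 + 0 × 2 = 396 labels have been skipped so far.
Adding those back, label number 396519 + 396 = 396915 at 30 labels/s is 13230 s + 15 f = 3 h 40 min 30 s frame 15, i.e. 03:40:30;15.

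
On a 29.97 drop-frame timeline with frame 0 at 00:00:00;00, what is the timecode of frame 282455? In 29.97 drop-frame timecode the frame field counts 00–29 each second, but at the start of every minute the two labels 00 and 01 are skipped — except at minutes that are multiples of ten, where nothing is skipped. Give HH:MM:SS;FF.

Each 10-minute DF block holds 10 × 60 × 30 − 9 × 2 = 17982 frames. 282455 ÷ 17982 → 15 full blocks, remainder 12725.
Within the partial block the first minute is 1800 frames and each further minute 1798, so 7 further minute boundaries passed. Total skipped labels = 18 × 15 + 2 × 7 = 284.
Non-drop label index = 282455 + 284 = 282739; at 30 labels/s that is 02:37:04:19, i.e. DF 02:37:04;19.

02:37:04;19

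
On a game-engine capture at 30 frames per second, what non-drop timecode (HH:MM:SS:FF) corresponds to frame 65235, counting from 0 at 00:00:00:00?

65235 ÷ 30 = 2174 full seconds, remainder 15 frames.
2174 s = 0 h 36 min 14 s.
Timecode: 00:36:14:15.

00:36:14:15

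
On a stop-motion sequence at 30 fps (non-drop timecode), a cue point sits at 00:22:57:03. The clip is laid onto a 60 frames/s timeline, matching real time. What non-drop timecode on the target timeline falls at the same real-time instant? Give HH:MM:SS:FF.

00:22:57:06

Source frame index: (0×3600 + 22×60 + 57) × 30 + 3 = 41313.
Real time: 41313 / (30) = 13771/10 s.
Target frame: (13771/10) × (60) = 82626.
At 60 labels/s: frame 82626 → 00:22:57:06.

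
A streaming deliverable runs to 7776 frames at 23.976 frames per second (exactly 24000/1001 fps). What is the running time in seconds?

324.324 seconds

Running time = 7776 / (24000/1001) = 324.324 s.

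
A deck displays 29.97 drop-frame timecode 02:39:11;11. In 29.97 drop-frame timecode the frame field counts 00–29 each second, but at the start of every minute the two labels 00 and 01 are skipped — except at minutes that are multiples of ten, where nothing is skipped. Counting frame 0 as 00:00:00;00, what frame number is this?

286253

Complete 10-minute blocks: 15, each 17982 frames → 269730.
Remaining 9 whole minutes in the current block: 1800 + 8 × 1798 = 16184 frames.
Within the current minute: 11 × 30 + 11 − 2 = 339 (labels ;00/;01 skipped at this minute). Total = 269730 + 16184 + 339 = 286253.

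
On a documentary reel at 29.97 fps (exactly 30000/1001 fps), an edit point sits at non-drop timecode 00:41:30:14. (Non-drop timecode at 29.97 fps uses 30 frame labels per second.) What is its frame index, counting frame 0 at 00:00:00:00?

Total seconds to the label: (0 × 3600 + 41 × 60 + 30) = 2490.
Frame index = 2490 × 30 + 14 = 74714.

frame 74714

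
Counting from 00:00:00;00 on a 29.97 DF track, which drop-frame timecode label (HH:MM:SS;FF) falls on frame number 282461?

Ten DF minutes hold 17982 frames, so frame 282461 lies in block 15 (frames 269730–287711) with 12731 frames into that block.
The block's first minute is 1800 frames and the rest 1798 each; 12731 frames reaches minute 7, so 15 × 18 + 7 × 2 = 284 labels have been skipped so far.
Adding those back, label number 282461 + 284 = 282745 at 30 labels/s is 9424 s + 25 f = 2 h 37 min 4 s frame 25, i.e. 02:37:04;25.

02:37:04;25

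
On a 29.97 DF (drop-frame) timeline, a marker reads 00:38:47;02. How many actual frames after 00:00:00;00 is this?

69742

Complete 10-minute blocks: 3, each 17982 frames → 53946.
Remaining 8 whole minutes in the current block: 1800 + 7 × 1798 = 14386 frames.
Within the current minute: 47 × 30 + 2 − 2 = 1410 (labels ;00/;01 skipped at this minute). Total = 53946 + 14386 + 1410 = 69742.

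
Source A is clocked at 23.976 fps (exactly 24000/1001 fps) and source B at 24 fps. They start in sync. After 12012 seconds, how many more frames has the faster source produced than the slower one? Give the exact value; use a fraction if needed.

A emits 24000/1001 × 12012 = 288000 frames; B emits 24 × 12012 = 288288.
Difference = 288 frames; B is ahead of A.

288 frames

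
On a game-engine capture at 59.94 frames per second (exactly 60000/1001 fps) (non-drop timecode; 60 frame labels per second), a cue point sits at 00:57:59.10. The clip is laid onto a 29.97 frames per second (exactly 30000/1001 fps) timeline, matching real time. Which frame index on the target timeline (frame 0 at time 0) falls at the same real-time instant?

Source frame index: (0×3600 + 57×60 + 59) × 60 + 10 = 208750.
Real time: 208750 / (60000/1001) = 167167/48 s.
Target frame: (167167/48) × (30000/1001) = 104375.

frame 104375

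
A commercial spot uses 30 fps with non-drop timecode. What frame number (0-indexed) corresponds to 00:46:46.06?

Total seconds to the label: (0 × 3600 + 46 × 60 + 46) = 2806.
Frame index = 2806 × 30 + 6 = 84186.

frame 84186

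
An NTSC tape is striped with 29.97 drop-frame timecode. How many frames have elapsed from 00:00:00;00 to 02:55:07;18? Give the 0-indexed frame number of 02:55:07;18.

314912

As if non-drop at 30 labels/s: (2 × 3600 + 55 × 60 + 7) × 30 + 18 = 315228.
Minute boundaries passed: 175; those not divisible by 10: 175 − 17 = 158; dropped labels = 2 × 158 = 316.
Actual frame index = 315228 − 316 = 314912.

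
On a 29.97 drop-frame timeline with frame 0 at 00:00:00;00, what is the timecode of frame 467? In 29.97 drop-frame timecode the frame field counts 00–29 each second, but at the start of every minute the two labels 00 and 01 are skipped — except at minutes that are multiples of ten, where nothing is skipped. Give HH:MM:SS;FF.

00:00:15;17

Ten DF minutes hold 17982 frames, so frame 467 lies in block 0 (frames 0–17981) with 467 frames into that block.
The block's first minute is 1800 frames and the rest 1798 each; 467 frames reaches minute 0, so 0 × 18 + 0 × 2 = 0 labels have been skipped so far.
Adding those back, label number 467 + 0 = 467 at 30 labels/s is 15 s + 17 f = 0 h 0 min 15 s frame 17, i.e. 00:00:15;17.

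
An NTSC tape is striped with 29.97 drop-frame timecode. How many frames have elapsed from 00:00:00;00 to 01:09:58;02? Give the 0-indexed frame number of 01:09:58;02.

125816

As if non-drop at 30 labels/s: (1 × 3600 + 9 × 60 + 58) × 30 + 2 = 125942.
Minute boundaries passed: 69; those not divisible by 10: 69 − 6 = 63; dropped labels = 2 × 63 = 126.
Actual frame index = 125942 − 126 = 125816.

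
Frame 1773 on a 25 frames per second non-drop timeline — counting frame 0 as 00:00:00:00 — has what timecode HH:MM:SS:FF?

1773 ÷ 25 = 70 full seconds, remainder 23 frames.
70 s = 0 h 1 min 10 s.
Timecode: 00:01:10:23.

00:01:10:23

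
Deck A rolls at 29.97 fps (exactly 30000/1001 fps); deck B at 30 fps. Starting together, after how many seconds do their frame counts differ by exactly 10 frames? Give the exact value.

The gap grows by |30 − 30000/1001| = 30/1001 frames per second.
Time for a 10-frame gap: 10 ÷ (30/1001) = 1001/3 s.

1001/3 seconds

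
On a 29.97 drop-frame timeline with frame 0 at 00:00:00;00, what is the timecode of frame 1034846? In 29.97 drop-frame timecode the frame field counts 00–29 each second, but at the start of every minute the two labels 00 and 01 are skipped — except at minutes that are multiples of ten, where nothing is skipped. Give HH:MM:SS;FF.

09:35:29;12

Each 10-minute DF block holds 10 × 60 × 30 − 9 × 2 = 17982 frames. 1034846 ÷ 17982 → 57 full blocks, remainder 9872.
Within the partial block the first minute is 1800 frames and each further minute 1798, so 5 further minute boundaries passed. Total skipped labels = 18 × 57 + 2 × 5 = 1036.
Non-drop label index = 1034846 + 1036 = 1035882; at 30 labels/s that is 09:35:29:12, i.e. DF 09:35:29;12.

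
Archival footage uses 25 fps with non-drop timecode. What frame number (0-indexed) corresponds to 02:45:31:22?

248297

Total seconds to the label: (2 × 3600 + 45 × 60 + 31) = 9931.
Frame index = 9931 × 25 + 22 = 248297.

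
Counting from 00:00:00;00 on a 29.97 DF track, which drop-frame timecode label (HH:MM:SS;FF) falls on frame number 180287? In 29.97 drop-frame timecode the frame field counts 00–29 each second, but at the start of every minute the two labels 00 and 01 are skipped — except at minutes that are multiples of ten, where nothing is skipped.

Each 10-minute DF block holds 10 × 60 × 30 − 9 × 2 = 17982 frames. 180287 ÷ 17982 → 10 full blocks, remainder 467.
Within the partial block the first minute is 1800 frames and each further minute 1798, so 0 further minute boundaries passed. Total skipped labels = 18 × 10 + 2 × 0 = 180.
Non-drop label index = 180287 + 180 = 180467; at 30 labels/s that is 01:40:15:17, i.e. DF 01:40:15;17.

01:40:15;17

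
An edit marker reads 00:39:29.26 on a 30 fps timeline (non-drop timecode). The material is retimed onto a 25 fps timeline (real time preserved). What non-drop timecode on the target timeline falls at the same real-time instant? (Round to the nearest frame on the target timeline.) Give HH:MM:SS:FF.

00:39:29:22

Source frame index: (0×3600 + 39×60 + 29) × 30 + 26 = 71096.
Real time: 71096 / (30) = 35548/15 s.
Target frame: (35548/15) × (25) = 177740/3 ≈ 59246.667 → 59247.
At 25 labels/s: frame 59247 → 00:39:29:22.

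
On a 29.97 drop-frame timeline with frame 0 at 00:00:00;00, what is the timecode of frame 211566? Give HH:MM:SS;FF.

Ten DF minutes hold 17982 frames, so frame 211566 lies in block 11 (frames 197802–215783) with 13764 frames into that block.
The block's first minute is 1800 frames and the rest 1798 each; 13764 frames reaches minute 7, so 11 × 18 + 7 × 2 = 212 labels have been skipped so far.
Adding those back, label number 211566 + 212 = 211778 at 30 labels/s is 7059 s + 8 f = 1 h 57 min 39 s frame 8, i.e. 01:57:39;08.

01:57:39;08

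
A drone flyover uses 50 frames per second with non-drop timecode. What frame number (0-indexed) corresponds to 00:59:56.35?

179835

Total seconds to the label: (0 × 3600 + 59 × 60 + 56) = 3596.
Frame index = 3596 × 50 + 35 = 179835.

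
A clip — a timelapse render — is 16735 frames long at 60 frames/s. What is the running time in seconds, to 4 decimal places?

Running time = 16735 × 1/60 = 3347/12 s ≈ 278.9167 s.

278.9167 seconds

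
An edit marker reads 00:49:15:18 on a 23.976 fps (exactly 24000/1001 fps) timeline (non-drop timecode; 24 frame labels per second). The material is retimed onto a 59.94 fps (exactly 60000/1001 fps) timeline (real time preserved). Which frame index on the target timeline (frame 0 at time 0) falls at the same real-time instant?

Source frame index: (0×3600 + 49×60 + 15) × 24 + 18 = 70938.
Real time: 70938 / (24000/1001) = 11834823/4000 s.
Target frame: (11834823/4000) × (60000/1001) = 177345.

frame 177345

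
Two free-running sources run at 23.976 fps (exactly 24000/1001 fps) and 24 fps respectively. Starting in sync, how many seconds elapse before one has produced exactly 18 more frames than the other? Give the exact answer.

The gap grows by |24 − 24000/1001| = 24/1001 frames per second.
Time for a 18-frame gap: 18 ÷ (24/1001) = 750.75 s.

750.75 seconds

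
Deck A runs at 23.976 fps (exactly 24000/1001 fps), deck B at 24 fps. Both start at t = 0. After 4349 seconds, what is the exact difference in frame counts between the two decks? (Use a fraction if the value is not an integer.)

104376/1001 frames

A emits 24000/1001 × 4349 = 104376000/1001 frames; B emits 24 × 4349 = 104376.
Difference = 104376/1001 frames (≈ 104.2717); B is ahead of A.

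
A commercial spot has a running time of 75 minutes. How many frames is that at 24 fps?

108000 frames

75 min = 4500 s.
Frames = 4500 × 24 = 108000.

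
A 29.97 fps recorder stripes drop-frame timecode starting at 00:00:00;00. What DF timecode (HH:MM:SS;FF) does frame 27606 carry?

Each 10-minute DF block holds 10 × 60 × 30 − 9 × 2 = 17982 frames. 27606 ÷ 17982 → 1 full block, remainder 9624.
Within the partial block the first minute is 1800 frames and each further minute 1798, so 5 further minute boundaries passed. Total skipped labels = 18 × 1 + 2 × 5 = 28.
Non-drop label index = 27606 + 28 = 27634; at 30 labels/s that is 00:15:21:04, i.e. DF 00:15:21;04.

00:15:21;04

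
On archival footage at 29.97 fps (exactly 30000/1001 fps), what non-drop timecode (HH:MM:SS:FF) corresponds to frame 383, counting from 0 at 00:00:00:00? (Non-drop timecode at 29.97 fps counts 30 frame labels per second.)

383 ÷ 30 = 12 full seconds, remainder 23 frames.
12 s = 0 h 0 min 12 s.
Timecode: 00:00:12:23.

00:00:12:23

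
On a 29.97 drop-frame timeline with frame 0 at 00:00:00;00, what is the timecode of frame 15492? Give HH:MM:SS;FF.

00:08:36;28

Ten DF minutes hold 17982 frames, so frame 15492 lies in block 0 (frames 0–17981) with 15492 frames into that block.
The block's first minute is 1800 frames and the rest 1798 each; 15492 frames reaches minute 8, so 0 × 18 + 8 × 2 = 16 labels have been skipped so far.
Adding those back, label number 15492 + 16 = 15508 at 30 labels/s is 516 s + 28 f = 0 h 8 min 36 s frame 28, i.e. 00:08:36;28.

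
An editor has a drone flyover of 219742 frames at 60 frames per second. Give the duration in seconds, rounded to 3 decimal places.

Running time = 219742 × 1/60 = 109871/30 s ≈ 3662.367 s.

3662.367 seconds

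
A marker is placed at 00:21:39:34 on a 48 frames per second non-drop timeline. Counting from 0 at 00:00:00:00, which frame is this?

frame 62386

Total seconds to the label: (0 × 3600 + 21 × 60 + 39) = 1299.
Frame index = 1299 × 48 + 34 = 62386.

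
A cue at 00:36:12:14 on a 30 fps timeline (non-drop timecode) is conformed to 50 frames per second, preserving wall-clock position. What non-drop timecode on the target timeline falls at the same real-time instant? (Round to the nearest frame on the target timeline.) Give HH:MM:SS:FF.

00:36:12:23

Source frame index: (0×3600 + 36×60 + 12) × 30 + 14 = 65174.
Real time: 65174 / (30) = 32587/15 s.
Target frame: (32587/15) × (50) = 325870/3 ≈ 108623.333 → 108623.
At 50 labels/s: frame 108623 → 00:36:12:23.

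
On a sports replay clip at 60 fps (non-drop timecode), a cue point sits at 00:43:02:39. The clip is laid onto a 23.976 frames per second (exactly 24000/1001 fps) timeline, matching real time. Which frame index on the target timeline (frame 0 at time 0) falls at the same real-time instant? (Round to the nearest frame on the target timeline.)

Source frame index: (0×3600 + 43×60 + 2) × 60 + 39 = 154959.
Real time: 154959 / (60) = 51653/20 s.
Target frame: (51653/20) × (24000/1001) = 8854800/143 ≈ 61921.678 → 61922.

frame 61922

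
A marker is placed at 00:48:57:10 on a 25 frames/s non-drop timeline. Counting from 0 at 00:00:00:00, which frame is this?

frame 73435

Total seconds to the label: (0 × 3600 + 48 × 60 + 57) = 2937.
Frame index = 2937 × 25 + 10 = 73435.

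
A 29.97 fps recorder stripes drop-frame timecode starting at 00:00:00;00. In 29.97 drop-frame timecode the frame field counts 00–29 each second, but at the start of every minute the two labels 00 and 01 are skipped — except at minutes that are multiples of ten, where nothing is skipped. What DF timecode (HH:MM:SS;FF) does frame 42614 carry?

Each 10-minute DF block holds 10 × 60 × 30 − 9 × 2 = 17982 frames. 42614 ÷ 17982 → 2 full blocks, remainder 6650.
Within the partial block the first minute is 1800 frames and each further minute 1798, so 3 further minute boundaries passed. Total skipped labels = 18 × 2 + 2 × 3 = 42.
Non-drop label index = 42614 + 42 = 42656; at 30 labels/s that is 00:23:41:26, i.e. DF 00:23:41;26.

00:23:41;26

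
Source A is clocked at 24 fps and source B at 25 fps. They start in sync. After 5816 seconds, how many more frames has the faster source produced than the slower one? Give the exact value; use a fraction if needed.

A emits 24 × 5816 = 139584 frames; B emits 25 × 5816 = 145400.
Difference = 5816 frames; B is ahead of A.

5816 frames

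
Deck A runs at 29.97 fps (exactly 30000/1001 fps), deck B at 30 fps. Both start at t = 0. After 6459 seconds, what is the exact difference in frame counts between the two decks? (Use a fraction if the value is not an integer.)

193770/1001 frames

A emits 30000/1001 × 6459 = 193770000/1001 frames; B emits 30 × 6459 = 193770.
Difference = 193770/1001 frames (≈ 193.5764); B is ahead of A.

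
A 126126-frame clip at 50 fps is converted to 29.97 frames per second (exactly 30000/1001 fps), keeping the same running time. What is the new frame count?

Target frames = source frames × (target rate / source rate) = 126126 × (30000/1001)/(50) = 126126 × 600/1001 = 75600.

75600 frames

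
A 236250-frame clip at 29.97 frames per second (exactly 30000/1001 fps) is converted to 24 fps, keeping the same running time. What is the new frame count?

189189 frames

Target frames = source frames × (target rate / source rate) = 236250 × (24)/(30000/1001) = 236250 × 1001/1250 = 189189.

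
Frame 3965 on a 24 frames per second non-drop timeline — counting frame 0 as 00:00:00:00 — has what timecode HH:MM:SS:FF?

3965 ÷ 24 = 165 full seconds, remainder 5 frames.
165 s = 0 h 2 min 45 s.
Timecode: 00:02:45:05.

00:02:45:05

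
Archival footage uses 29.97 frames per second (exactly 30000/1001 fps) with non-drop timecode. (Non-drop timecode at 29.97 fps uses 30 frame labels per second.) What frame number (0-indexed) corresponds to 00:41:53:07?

frame 75397

Total seconds to the label: (0 × 3600 + 41 × 60 + 53) = 2513.
Frame index = 2513 × 30 + 7 = 75397.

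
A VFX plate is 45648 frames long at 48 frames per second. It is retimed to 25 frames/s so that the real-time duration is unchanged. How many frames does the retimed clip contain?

23775 frames

Target frames = source frames × (target rate / source rate) = 45648 × (25)/(48) = 45648 × 25/48 = 23775.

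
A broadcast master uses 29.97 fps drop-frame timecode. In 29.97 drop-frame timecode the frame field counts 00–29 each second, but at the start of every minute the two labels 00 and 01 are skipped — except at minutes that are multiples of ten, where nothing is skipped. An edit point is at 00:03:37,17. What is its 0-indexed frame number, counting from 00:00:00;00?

As if non-drop at 30 labels/s: (0 × 3600 + 3 × 60 + 37) × 30 + 17 = 6527.
Minute boundaries passed: 3; those not divisible by 10: 3 − 0 = 3; dropped labels = 2 × 3 = 6.
Actual frame index = 6527 − 6 = 6521.

6521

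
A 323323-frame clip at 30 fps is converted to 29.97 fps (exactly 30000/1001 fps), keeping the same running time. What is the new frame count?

323000 frames

Target frames = source frames × (target rate / source rate) = 323323 × (30000/1001)/(30) = 323323 × 1000/1001 = 323000.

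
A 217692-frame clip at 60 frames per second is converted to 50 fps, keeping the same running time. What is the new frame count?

Target frames = source frames × (target rate / source rate) = 217692 × (50)/(60) = 217692 × 5/6 = 181410.

181410 frames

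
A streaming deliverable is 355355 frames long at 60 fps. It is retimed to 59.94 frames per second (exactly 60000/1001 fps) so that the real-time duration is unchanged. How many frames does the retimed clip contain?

Target frames = source frames × (target rate / source rate) = 355355 × (60000/1001)/(60) = 355355 × 1000/1001 = 355000.

355000 frames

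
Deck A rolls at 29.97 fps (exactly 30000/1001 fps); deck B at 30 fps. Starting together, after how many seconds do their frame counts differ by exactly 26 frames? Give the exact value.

13013/15 seconds

The gap grows by |30 − 30000/1001| = 30/1001 frames per second.
Time for a 26-frame gap: 26 ÷ (30/1001) = 13013/15 s.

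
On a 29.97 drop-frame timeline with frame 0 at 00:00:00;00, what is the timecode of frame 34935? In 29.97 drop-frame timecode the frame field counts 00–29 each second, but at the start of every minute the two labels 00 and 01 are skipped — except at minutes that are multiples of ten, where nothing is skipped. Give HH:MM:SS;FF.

Ten DF minutes hold 17982 frames, so frame 34935 lies in block 1 (frames 17982–35963) with 16953 frames into that block.
The block's first minute is 1800 frames and the rest 1798 each; 16953 frames reaches minute 9, so 1 × 18 + 9 × 2 = 36 labels have been skipped so far.
Adding those back, label number 34935 + 36 = 34971 at 30 labels/s is 1165 s + 21 f = 0 h 19 min 25 s frame 21, i.e. 00:19:25;21.

00:19:25;21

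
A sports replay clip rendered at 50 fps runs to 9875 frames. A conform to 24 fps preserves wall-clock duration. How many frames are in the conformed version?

4740 frames

Target frames = source frames × (target rate / source rate) = 9875 × (24)/(50) = 9875 × 12/25 = 4740.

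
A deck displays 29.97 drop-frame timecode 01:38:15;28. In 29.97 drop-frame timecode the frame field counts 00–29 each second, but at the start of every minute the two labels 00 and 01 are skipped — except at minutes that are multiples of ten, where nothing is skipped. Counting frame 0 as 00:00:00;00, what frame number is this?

As if non-drop at 30 labels/s: (1 × 3600 + 38 × 60 + 15) × 30 + 28 = 176878.
Minute boundaries passed: 98; those not divisible by 10: 98 − 9 = 89; dropped labels = 2 × 89 = 178.
Actual frame index = 176878 − 178 = 176700.

176700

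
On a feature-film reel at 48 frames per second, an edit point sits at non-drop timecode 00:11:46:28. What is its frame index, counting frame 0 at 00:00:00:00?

Total seconds to the label: (0 × 3600 + 11 × 60 + 46) = 706.
Frame index = 706 × 48 + 28 = 33916.

frame 33916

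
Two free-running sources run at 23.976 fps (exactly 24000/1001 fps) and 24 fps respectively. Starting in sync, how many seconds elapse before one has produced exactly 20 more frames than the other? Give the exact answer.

The gap grows by |24 − 24000/1001| = 24/1001 frames per second.
Time for a 20-frame gap: 20 ÷ (24/1001) = 5005/6 s.

5005/6 seconds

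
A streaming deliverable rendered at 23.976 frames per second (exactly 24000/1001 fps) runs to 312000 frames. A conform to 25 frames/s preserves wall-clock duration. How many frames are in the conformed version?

325325 frames

Target frames = source frames × (target rate / source rate) = 312000 × (25)/(24000/1001) = 312000 × 1001/960 = 325325.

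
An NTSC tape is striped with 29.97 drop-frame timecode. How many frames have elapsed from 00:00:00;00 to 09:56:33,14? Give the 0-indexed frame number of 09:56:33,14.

1072730

As if non-drop at 30 labels/s: (9 × 3600 + 56 × 60 + 33) × 30 + 14 = 1073804.
Minute boundaries passed: 596; those not divisible by 10: 596 − 59 = 537; dropped labels = 2 × 537 = 1074.
Actual frame index = 1073804 − 1074 = 1072730.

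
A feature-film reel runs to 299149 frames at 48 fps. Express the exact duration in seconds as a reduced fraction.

299149/48 seconds

Running time = 299149 ÷ (48) = 299149 × 1/48 = 299149/48 s.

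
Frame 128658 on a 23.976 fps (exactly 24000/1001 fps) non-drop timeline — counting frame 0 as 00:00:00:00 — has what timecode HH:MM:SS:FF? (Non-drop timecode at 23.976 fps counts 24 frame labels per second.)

128658 ÷ 24 = 5360 full seconds, remainder 18 frames.
5360 s = 1 h 29 min 20 s.
Timecode: 01:29:20:18.

01:29:20:18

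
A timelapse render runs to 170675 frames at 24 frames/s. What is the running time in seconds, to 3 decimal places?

7111.458 seconds

Running time = 170675 × 1/24 = 170675/24 s ≈ 7111.458 s.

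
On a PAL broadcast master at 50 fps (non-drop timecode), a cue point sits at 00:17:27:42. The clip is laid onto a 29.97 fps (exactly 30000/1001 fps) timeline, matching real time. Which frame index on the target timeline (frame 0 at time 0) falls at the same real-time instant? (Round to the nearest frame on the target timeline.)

frame 31404

Source frame index: (0×3600 + 17×60 + 27) × 50 + 42 = 52392.
Real time: 52392 / (50) = 26196/25 s.
Target frame: (26196/25) × (30000/1001) = 31435200/1001 ≈ 31403.796 → 31404.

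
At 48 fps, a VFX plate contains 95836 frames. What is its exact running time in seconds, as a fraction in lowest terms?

Running time = 95836 ÷ (48) = 95836 × 1/48 = 23959/12 s.

23959/12 seconds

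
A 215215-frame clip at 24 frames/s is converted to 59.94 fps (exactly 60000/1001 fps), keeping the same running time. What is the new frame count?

537500 frames

Target frames = source frames × (target rate / source rate) = 215215 × (60000/1001)/(24) = 215215 × 2500/1001 = 537500.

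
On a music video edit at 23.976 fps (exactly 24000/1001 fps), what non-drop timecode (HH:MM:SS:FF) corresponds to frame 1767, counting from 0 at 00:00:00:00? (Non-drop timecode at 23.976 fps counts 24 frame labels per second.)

1767 ÷ 24 = 73 full seconds, remainder 15 frames.
73 s = 0 h 1 min 13 s.
Timecode: 00:01:13:15.

00:01:13:15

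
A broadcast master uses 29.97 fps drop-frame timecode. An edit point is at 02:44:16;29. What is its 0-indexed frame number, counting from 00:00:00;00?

As if non-drop at 30 labels/s: (2 × 3600 + 44 × 60 + 16) × 30 + 29 = 295709.
Minute boundaries passed: 164; those not divisible by 10: 164 − 16 = 148; dropped labels = 2 × 148 = 296.
Actual frame index = 295709 − 296 = 295413.

295413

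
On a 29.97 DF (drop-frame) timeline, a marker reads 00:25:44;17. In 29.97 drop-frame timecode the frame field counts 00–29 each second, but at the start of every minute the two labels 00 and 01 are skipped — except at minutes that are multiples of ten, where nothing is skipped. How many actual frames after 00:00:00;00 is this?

46291

Complete 10-minute blocks: 2, each 17982 frames → 35964.
Remaining 5 whole minutes in the current block: 1800 + 4 × 1798 = 8992 frames.
Within the current minute: 44 × 30 + 17 − 2 = 1335 (labels ;00/;01 skipped at this minute). Total = 35964 + 8992 + 1335 = 46291.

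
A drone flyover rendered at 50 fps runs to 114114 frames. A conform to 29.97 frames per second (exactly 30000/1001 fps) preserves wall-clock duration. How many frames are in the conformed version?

68400 frames

Target frames = source frames × (target rate / source rate) = 114114 × (30000/1001)/(50) = 114114 × 600/1001 = 68400.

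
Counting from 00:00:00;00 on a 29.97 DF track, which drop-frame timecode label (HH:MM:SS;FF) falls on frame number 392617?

03:38:20;11

Ten DF minutes hold 17982 frames, so frame 392617 lies in block 21 (frames 377622–395603) with 14995 frames into that block.
The block's first minute is 1800 frames and the rest 1798 each; 14995 frames reaches minute 8, so 21 × 18 + 8 × 2 = 394 labels have been skipped so far.
Adding those back, label number 392617 + 394 = 393011 at 30 labels/s is 13100 s + 11 f = 3 h 38 min 20 s frame 11, i.e. 03:38:20;11.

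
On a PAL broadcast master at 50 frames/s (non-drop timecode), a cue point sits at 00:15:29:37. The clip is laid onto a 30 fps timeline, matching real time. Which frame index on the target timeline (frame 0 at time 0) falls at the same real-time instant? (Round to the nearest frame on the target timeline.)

Source frame index: (0×3600 + 15×60 + 29) × 50 + 37 = 46487.
Real time: 46487 / (50) = 46487/50 s.
Target frame: (46487/50) × (30) = 139461/5 ≈ 27892.200 → 27892.

frame 27892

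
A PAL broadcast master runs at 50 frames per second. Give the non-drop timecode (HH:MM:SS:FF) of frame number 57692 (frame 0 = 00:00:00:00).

57692 ÷ 50 = 1153 full seconds, remainder 42 frames.
1153 s = 0 h 19 min 13 s.
Timecode: 00:19:13:42.

00:19:13:42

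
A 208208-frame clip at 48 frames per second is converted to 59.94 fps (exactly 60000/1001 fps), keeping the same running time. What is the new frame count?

Target frames = source frames × (target rate / source rate) = 208208 × (60000/1001)/(48) = 208208 × 1250/1001 = 260000.

260000 frames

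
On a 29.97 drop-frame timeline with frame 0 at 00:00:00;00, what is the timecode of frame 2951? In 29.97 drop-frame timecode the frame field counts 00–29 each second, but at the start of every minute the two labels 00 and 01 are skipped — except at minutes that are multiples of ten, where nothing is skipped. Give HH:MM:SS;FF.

00:01:38;13

Ten DF minutes hold 17982 frames, so frame 2951 lies in block 0 (frames 0–17981) with 2951 frames into that block.
The block's first minute is 1800 frames and the rest 1798 each; 2951 frames reaches minute 1, so 0 × 18 + 1 × 2 = 2 labels have been skipped so far.
Adding those back, label number 2951 + 2 = 2953 at 30 labels/s is 98 s + 13 f = 0 h 1 min 38 s frame 13, i.e. 00:01:38;13.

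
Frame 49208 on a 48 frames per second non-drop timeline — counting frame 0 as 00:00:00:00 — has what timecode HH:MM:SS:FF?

49208 ÷ 48 = 1025 full seconds, remainder 8 frames.
1025 s = 0 h 17 min 5 s.
Timecode: 00:17:05:08.

00:17:05:08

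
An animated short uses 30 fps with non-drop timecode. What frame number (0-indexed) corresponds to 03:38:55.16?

Total seconds to the label: (3 × 3600 + 38 × 60 + 55) = 13135.
Frame index = 13135 × 30 + 16 = 394066.

394066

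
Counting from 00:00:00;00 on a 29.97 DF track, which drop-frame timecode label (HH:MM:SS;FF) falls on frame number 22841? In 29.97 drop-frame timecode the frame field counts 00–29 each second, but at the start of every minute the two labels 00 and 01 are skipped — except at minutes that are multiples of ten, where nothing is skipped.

00:12:42;03

Ten DF minutes hold 17982 frames, so frame 22841 lies in block 1 (frames 17982–35963) with 4859 frames into that block.
The block's first minute is 1800 frames and the rest 1798 each; 4859 frames reaches minute 2, so 1 × 18 + 2 × 2 = 22 labels have been skipped so far.
Adding those back, label number 22841 + 22 = 22863 at 30 labels/s is 762 s + 3 f = 0 h 12 min 42 s frame 3, i.e. 00:12:42;03.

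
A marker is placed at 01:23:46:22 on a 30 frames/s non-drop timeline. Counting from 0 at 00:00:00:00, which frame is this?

150802

Total seconds to the label: (1 × 3600 + 23 × 60 + 46) = 5026.
Frame index = 5026 × 30 + 22 = 150802.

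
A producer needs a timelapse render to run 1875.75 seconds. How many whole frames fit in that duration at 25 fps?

46893 frames

Frames = 1875.75 × 25 = 187575/4 ≈ 46893.7500.
Complete frames: 46893.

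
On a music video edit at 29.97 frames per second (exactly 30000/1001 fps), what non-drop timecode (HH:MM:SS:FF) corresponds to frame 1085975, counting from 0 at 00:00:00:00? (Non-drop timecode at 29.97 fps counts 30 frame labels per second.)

10:03:19:05

1085975 ÷ 30 = 36199 full seconds, remainder 5 frames.
36199 s = 10 h 3 min 19 s.
Timecode: 10:03:19:05.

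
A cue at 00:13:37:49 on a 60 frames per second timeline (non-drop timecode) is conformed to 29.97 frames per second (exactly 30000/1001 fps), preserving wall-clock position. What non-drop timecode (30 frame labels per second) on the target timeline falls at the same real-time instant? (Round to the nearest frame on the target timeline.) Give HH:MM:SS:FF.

Source frame index: (0×3600 + 13×60 + 37) × 60 + 49 = 49069.
Real time: 49069 / (60) = 49069/60 s.
Target frame: (49069/60) × (30000/1001) = 24534500/1001 ≈ 24509.990 → 24510.
At 30 labels/s: frame 24510 → 00:13:37:00.

00:13:37:00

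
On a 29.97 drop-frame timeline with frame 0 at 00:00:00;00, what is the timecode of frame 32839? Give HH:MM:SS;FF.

Ten DF minutes hold 17982 frames, so frame 32839 lies in block 1 (frames 17982–35963) with 14857 frames into that block.
The block's first minute is 1800 frames and the rest 1798 each; 14857 frames reaches minute 8, so 1 × 18 + 8 × 2 = 34 labels have been skipped so far.
Adding those back, label number 32839 + 34 = 32873 at 30 labels/s is 1095 s + 23 f = 0 h 18 min 15 s frame 23, i.e. 00:18:15;23.

00:18:15;23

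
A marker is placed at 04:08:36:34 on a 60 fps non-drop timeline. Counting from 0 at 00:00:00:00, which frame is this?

Total seconds to the label: (4 × 3600 + 8 × 60 + 36) = 14916.
Frame index = 14916 × 60 + 34 = 894994.

frame 894994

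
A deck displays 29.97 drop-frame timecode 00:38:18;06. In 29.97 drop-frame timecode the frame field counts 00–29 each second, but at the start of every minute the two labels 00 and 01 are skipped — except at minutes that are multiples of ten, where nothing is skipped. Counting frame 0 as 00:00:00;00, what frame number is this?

Complete 10-minute blocks: 3, each 17982 frames → 53946.
Remaining 8 whole minutes in the current block: 1800 + 7 × 1798 = 14386 frames.
Within the current minute: 18 × 30 + 6 − 2 = 544 (labels ;00/;01 skipped at this minute). Total = 53946 + 14386 + 544 = 68876.

68876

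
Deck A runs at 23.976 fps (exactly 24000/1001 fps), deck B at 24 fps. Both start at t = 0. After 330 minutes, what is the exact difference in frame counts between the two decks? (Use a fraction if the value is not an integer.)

330 min = 19800 s.
A emits 24000/1001 × 19800 = 43200000/91 frames; B emits 24 × 19800 = 475200.
Difference = 43200/91 frames (≈ 474.7253); B is ahead of A.

43200/91 frames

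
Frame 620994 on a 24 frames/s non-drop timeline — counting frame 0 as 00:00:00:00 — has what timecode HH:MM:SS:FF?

620994 ÷ 24 = 25874 full seconds, remainder 18 frames.
25874 s = 7 h 11 min 14 s.
Timecode: 07:11:14:18.

07:11:14:18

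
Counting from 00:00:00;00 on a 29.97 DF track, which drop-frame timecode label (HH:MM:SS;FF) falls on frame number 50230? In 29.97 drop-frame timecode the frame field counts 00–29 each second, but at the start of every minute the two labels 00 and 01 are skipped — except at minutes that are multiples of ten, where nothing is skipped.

00:27:56;00

Ten DF minutes hold 17982 frames, so frame 50230 lies in block 2 (frames 35964–53945) with 14266 frames into that block.
The block's first minute is 1800 frames and the rest 1798 each; 14266 frames reaches minute 7, so 2 × 18 + 7 × 2 = 50 labels have been skipped so far.
Adding those back, label number 50230 + 50 = 50280 at 30 labels/s is 1676 s + 0 f = 0 h 27 min 56 s frame 0, i.e. 00:27:56;00.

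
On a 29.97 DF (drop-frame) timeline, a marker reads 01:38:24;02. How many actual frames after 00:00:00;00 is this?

176944

As if non-drop at 30 labels/s: (1 × 3600 + 38 × 60 + 24) × 30 + 2 = 177122.
Minute boundaries passed: 98; those not divisible by 10: 98 − 9 = 89; dropped labels = 2 × 89 = 178.
Actual frame index = 177122 − 178 = 176944.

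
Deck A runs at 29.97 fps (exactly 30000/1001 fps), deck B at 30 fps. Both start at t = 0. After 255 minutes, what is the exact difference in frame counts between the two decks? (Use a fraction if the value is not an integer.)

255 min = 15300 s.
A emits 30000/1001 × 15300 = 459000000/1001 frames; B emits 30 × 15300 = 459000.
Difference = 459000/1001 frames (≈ 458.5415); B is ahead of A.

459000/1001 frames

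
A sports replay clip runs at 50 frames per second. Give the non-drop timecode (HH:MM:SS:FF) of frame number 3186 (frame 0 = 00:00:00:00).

00:01:03:36

3186 ÷ 50 = 63 full seconds, remainder 36 frames.
63 s = 0 h 1 min 3 s.
Timecode: 00:01:03:36.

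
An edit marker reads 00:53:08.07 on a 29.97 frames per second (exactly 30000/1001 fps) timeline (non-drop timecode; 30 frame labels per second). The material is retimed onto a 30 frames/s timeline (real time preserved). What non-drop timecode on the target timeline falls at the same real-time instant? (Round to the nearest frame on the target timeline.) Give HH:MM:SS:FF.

Source frame index: (0×3600 + 53×60 + 8) × 30 + 7 = 95647.
Real time: 95647 / (30000/1001) = 95742647/30000 s.
Target frame: (95742647/30000) × (30) = 95742647/1000 ≈ 95742.647 → 95743.
At 30 labels/s: frame 95743 → 00:53:11:13.

00:53:11:13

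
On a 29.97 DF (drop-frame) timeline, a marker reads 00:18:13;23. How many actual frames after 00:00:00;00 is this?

32779

As if non-drop at 30 labels/s: (0 × 3600 + 18 × 60 + 13) × 30 + 23 = 32813.
Minute boundaries passed: 18; those not divisible by 10: 18 − 1 = 17; dropped labels = 2 × 17 = 34.
Actual frame index = 32813 − 34 = 32779.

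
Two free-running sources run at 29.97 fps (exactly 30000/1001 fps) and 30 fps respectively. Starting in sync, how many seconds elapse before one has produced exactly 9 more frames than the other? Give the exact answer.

The gap grows by |30 − 30000/1001| = 30/1001 frames per second.
Time for a 9-frame gap: 9 ÷ (30/1001) = 300.3 s.

300.3 seconds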